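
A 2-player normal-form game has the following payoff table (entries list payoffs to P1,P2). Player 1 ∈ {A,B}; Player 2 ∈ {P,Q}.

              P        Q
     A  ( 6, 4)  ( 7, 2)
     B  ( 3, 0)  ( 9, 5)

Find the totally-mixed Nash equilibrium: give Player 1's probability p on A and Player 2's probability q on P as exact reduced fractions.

P1 indiff ⇒ q·6+(1-q)·7 = q·3+(1-q)·9 ⇒ q(3) = (1-q)(2) ⇒ q = 2/5
P2 indiff ⇒ p·4+(1-p)·0 = p·2+(1-p)·5 ⇒ p(2) = (1-p)(5) ⇒ p = 5/7

P1 mixes 5/7 on A; P2 mixes 2/5 on P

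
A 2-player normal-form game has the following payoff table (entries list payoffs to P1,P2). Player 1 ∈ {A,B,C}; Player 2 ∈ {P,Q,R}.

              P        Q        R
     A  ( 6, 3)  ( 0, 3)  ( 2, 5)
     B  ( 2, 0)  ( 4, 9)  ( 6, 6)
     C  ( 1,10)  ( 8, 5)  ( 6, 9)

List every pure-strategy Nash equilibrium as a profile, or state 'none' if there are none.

No pure NE.

(A,P): not NE [P2→R gives 5>3]
(A,Q): not NE [P1→C gives 8>0; P2→R gives 5>3]
(A,R): not NE [P1→C gives 6>2]
(B,P): not NE [P1→A gives 6>2; P2→Q gives 9>0]
(B,Q): not NE [P1→C gives 8>4]
(B,R): not NE [P2→Q gives 9>6]
(C,P): not NE [P1→A gives 6>1]
(C,Q): not NE [P2→P gives 10>5]
(C,R): not NE [P2→P gives 10>9]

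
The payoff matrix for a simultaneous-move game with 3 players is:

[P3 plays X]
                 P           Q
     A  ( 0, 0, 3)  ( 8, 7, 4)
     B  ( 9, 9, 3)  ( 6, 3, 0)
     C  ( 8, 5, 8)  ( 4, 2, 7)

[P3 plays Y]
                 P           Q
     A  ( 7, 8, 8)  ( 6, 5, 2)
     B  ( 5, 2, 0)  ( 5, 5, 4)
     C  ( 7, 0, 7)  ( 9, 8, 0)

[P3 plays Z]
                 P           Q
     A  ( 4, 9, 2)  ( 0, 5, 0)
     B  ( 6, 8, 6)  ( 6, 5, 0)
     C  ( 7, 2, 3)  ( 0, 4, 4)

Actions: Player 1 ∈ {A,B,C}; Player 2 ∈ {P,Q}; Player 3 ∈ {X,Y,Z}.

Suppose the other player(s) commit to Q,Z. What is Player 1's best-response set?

P1 best: {B}

u_1(A vs Q,Z) = 0
u_1(B vs Q,Z) = 6
u_1(C vs Q,Z) = 0
max payoff 6 at {B}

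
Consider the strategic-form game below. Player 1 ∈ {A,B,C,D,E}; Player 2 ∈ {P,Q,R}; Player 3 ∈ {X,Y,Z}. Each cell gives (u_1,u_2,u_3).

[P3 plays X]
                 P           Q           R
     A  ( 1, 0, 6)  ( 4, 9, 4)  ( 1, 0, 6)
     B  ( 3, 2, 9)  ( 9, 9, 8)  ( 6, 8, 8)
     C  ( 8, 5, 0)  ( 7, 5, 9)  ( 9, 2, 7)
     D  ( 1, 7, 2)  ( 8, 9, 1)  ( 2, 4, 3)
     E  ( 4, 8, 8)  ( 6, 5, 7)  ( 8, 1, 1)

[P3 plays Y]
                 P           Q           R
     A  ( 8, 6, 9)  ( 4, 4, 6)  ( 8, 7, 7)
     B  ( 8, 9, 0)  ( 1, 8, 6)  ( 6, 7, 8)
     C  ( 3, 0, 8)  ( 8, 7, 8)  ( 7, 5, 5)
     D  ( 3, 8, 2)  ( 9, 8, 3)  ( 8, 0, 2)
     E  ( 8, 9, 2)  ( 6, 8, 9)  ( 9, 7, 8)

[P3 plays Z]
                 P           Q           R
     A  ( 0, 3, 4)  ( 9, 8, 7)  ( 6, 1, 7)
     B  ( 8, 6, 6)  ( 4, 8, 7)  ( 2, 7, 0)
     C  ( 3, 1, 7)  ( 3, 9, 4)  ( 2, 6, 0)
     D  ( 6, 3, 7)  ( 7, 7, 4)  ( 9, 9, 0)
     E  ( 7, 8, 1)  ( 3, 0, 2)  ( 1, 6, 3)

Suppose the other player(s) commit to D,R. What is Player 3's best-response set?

u_3(X vs D,R) = 3
u_3(Y vs D,R) = 2
u_3(Z vs D,R) = 0
max payoff 3 at {X}

BR_3 = {X}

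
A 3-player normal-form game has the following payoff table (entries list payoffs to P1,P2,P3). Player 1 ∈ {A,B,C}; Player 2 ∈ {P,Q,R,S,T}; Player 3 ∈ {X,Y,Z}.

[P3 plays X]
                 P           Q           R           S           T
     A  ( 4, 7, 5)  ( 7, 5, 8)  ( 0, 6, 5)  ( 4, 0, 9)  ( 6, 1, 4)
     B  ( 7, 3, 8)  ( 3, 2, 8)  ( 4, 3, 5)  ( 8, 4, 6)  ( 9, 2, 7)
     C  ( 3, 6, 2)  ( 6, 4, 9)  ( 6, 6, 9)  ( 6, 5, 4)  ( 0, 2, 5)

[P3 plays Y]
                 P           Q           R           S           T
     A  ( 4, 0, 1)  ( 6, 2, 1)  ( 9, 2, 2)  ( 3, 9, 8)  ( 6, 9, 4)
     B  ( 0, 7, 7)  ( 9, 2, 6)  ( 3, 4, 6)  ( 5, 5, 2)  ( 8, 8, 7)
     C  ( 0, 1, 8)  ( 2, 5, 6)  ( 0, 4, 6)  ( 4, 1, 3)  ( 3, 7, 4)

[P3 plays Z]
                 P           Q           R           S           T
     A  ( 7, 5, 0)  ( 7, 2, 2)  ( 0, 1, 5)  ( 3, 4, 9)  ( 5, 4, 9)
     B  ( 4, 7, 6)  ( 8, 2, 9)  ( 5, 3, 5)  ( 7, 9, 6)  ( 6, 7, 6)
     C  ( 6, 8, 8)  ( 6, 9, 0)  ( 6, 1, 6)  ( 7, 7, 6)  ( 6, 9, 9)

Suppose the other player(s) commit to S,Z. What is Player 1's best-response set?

BR_1 = {B,C}

u_1(A vs S,Z) = 3
u_1(B vs S,Z) = 7
u_1(C vs S,Z) = 7
max payoff 7 at {B,C}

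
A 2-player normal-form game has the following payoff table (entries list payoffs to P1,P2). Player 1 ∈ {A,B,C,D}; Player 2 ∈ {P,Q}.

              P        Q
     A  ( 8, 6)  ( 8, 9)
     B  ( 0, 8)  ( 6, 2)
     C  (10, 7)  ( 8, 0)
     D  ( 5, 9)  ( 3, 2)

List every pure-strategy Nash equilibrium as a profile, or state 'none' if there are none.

Nash profiles: (A,Q), (C,P)

(A,P): not NE [P1→C gives 10>8; P2→Q gives 9>6]
(A,Q): NE
(B,P): not NE [P1→C gives 10>0]
(B,Q): not NE [P1→C gives 8>6; P2→P gives 8>2]
(C,P): NE
(C,Q): not NE [P2→P gives 7>0]
(D,P): not NE [P1→C gives 10>5]
(D,Q): not NE [P1→C gives 8>3; P2→P gives 9>2]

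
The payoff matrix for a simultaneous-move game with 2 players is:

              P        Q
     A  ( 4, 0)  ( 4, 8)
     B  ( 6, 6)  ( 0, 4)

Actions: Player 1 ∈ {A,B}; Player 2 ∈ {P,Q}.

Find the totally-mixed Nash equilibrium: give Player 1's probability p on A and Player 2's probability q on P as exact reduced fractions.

P1 indiff ⇒ q·4+(1-q)·4 = q·6+(1-q)·0 ⇒ q(-2) = (1-q)(-4) ⇒ q = 2/3
P2 indiff ⇒ p·0+(1-p)·6 = p·8+(1-p)·4 ⇒ p(-8) = (1-p)(-2) ⇒ p = 1/5

p=1/5, q=2/3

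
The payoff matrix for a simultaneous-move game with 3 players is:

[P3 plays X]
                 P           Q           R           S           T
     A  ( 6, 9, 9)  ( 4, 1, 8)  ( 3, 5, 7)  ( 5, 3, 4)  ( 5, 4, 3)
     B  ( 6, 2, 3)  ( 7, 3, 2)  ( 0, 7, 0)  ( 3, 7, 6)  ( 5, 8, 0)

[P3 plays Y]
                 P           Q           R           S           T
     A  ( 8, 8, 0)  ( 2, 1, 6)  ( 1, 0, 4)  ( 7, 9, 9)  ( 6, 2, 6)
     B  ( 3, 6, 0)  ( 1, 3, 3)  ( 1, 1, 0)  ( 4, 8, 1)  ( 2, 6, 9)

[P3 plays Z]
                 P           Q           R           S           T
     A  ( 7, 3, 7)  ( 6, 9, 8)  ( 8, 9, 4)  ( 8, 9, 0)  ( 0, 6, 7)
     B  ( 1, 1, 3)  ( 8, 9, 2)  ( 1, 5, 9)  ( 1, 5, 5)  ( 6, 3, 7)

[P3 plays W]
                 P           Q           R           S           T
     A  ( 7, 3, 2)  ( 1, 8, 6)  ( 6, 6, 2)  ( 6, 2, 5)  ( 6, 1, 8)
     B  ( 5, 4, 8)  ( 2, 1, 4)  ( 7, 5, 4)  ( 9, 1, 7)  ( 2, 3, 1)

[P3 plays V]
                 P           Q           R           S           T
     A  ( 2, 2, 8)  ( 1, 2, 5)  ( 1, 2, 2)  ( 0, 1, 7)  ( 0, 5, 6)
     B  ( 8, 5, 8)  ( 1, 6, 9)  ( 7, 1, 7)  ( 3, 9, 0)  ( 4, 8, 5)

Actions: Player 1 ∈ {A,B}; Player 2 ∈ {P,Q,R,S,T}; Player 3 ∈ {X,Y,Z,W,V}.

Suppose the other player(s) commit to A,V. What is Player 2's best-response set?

u_2(P vs A,V) = 2
u_2(Q vs A,V) = 2
u_2(R vs A,V) = 2
u_2(S vs A,V) = 1
u_2(T vs A,V) = 5
max payoff 5 at {T}

P2 best: {T}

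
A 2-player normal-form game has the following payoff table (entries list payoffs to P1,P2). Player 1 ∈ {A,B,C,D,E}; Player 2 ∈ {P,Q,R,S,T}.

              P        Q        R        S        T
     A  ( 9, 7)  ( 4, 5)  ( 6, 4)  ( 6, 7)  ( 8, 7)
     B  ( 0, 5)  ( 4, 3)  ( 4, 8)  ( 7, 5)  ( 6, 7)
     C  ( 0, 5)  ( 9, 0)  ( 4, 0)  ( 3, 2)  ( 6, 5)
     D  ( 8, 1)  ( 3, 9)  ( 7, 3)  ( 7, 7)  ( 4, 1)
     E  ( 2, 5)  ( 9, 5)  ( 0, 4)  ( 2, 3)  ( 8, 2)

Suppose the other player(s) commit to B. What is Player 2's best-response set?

BR_2 = {R}

u_2(P vs B) = 5
u_2(Q vs B) = 3
u_2(R vs B) = 8
u_2(S vs B) = 5
u_2(T vs B) = 7
max payoff 8 at {R}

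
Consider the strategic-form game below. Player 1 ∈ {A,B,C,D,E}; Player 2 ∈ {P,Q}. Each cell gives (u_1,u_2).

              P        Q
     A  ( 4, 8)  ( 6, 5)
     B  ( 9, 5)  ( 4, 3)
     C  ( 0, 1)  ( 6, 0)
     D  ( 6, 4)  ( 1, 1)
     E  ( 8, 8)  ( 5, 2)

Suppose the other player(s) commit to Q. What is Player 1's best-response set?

u_1(A vs Q) = 6
u_1(B vs Q) = 4
u_1(C vs Q) = 6
u_1(D vs Q) = 1
u_1(E vs Q) = 5
max payoff 6 at {A,C}

argmax u_1 = {A,C}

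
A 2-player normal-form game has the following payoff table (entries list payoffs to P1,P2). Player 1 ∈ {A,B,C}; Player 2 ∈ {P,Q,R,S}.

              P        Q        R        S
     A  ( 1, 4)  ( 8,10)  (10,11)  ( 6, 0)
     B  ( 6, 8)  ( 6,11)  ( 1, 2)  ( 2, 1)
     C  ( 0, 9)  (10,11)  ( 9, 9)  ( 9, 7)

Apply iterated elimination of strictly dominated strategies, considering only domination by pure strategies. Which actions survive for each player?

IESDS → P1:{A,C} P2:{Q,R}

P2 drop P (Q beats it: A:10>4 B:11>8 C:11>9)
P1 drop B (A beats it: Q:8>6 R:10>1 S:6>2)
P2 drop S (Q beats it: A:10>0 C:11>7)
P1→{A,C} P2→{Q,R}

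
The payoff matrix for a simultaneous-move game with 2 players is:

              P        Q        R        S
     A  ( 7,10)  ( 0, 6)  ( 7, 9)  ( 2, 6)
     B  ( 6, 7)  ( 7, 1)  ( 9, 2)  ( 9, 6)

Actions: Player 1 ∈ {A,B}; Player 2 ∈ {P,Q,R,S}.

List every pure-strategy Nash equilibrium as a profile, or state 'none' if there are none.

(A,P): NE
(A,Q): not NE [P1→B gives 7>0; P2→P gives 10>6]
(A,R): not NE [P1→B gives 9>7; P2→P gives 10>9]
(A,S): not NE [P1→B gives 9>2; P2→P gives 10>6]
(B,P): not NE [P1→A gives 7>6]
(B,Q): not NE [P2→P gives 7>1]
(B,R): not NE [P2→P gives 7>2]
(B,S): not NE [P2→P gives 7>6]

Nash profiles: (A,P)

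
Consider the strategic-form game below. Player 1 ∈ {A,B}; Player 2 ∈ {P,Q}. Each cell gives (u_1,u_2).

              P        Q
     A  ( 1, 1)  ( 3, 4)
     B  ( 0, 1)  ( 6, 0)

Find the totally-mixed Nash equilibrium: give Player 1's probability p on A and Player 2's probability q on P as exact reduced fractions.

P1 indiff ⇒ q·1+(1-q)·3 = q·0+(1-q)·6 ⇒ q(1) = (1-q)(3) ⇒ q = 3/4
P2 indiff ⇒ p·1+(1-p)·1 = p·4+(1-p)·0 ⇒ p(-3) = (1-p)(-1) ⇒ p = 1/4

p=1/4, q=3/4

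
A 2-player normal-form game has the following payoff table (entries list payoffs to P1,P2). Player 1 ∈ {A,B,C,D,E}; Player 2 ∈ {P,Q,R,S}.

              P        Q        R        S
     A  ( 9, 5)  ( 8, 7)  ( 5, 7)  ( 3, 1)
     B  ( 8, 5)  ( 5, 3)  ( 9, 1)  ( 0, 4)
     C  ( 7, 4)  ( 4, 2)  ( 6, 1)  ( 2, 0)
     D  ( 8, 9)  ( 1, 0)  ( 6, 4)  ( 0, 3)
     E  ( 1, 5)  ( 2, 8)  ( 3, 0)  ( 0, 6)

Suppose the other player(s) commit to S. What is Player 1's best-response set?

u_1(A vs S) = 3
u_1(B vs S) = 0
u_1(C vs S) = 2
u_1(D vs S) = 0
u_1(E vs S) = 0
max payoff 3 at {A}

BR_1 = {A}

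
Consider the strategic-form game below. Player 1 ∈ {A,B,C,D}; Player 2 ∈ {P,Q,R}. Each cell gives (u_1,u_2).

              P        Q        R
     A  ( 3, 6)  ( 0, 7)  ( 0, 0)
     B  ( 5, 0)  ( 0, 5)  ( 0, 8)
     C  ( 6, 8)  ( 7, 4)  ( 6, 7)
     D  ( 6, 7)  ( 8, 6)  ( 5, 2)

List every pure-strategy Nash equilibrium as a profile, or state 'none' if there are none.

(A,P): not NE [P1→D gives 6>3; P2→Q gives 7>6]
(A,Q): not NE [P1→D gives 8>0]
(A,R): not NE [P1→C gives 6>0; P2→Q gives 7>0]
(B,P): not NE [P1→D gives 6>5; P2→R gives 8>0]
(B,Q): not NE [P1→D gives 8>0; P2→R gives 8>5]
(B,R): not NE [P1→C gives 6>0]
(C,P): NE
(C,Q): not NE [P1→D gives 8>7; P2→P gives 8>4]
(C,R): not NE [P2→P gives 8>7]
(D,P): NE
(D,Q): not NE [P2→P gives 7>6]
(D,R): not NE [P1→C gives 6>5; P2→P gives 7>2]

Nash profiles: (C,P), (D,P)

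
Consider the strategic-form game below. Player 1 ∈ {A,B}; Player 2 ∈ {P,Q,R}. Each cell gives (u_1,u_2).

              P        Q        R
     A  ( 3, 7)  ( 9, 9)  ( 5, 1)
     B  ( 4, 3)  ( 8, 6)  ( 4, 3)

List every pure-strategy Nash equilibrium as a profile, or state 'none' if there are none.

(A,P): not NE [P1→B gives 4>3; P2→Q gives 9>7]
(A,Q): NE
(A,R): not NE [P2→Q gives 9>1]
(B,P): not NE [P2→Q gives 6>3]
(B,Q): not NE [P1→A gives 9>8]
(B,R): not NE [P1→A gives 5>4; P2→Q gives 6>3]

NE set: (A,Q)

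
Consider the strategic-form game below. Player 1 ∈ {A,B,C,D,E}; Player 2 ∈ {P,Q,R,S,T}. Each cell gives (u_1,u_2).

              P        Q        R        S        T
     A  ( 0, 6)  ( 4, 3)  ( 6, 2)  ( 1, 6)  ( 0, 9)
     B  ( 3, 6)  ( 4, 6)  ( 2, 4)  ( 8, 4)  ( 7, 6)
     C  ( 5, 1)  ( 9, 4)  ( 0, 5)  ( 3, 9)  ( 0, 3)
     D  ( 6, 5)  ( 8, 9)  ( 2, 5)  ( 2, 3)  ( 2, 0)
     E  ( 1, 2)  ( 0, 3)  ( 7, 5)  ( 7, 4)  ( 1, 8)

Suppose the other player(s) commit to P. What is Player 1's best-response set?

u_1(A vs P) = 0
u_1(B vs P) = 3
u_1(C vs P) = 5
u_1(D vs P) = 6
u_1(E vs P) = 1
max payoff 6 at {D}

BR_1 = {D}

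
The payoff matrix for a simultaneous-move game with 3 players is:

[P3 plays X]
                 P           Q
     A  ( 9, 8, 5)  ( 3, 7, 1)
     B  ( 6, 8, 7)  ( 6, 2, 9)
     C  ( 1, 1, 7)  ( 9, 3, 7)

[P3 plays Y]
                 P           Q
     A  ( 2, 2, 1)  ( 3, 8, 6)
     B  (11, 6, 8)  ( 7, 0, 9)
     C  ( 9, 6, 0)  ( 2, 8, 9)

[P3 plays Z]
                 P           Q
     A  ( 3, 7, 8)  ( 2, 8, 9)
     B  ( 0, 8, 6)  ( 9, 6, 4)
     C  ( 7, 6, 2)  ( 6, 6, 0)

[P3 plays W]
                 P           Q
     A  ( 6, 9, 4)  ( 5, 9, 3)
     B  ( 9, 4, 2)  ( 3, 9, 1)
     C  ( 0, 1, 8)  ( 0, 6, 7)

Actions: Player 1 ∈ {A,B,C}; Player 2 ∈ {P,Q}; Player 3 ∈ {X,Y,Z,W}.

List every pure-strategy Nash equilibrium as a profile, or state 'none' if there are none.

NE set: (B,P,Y)

(A,P,X): not NE [P3→Z gives 8>5]
(A,P,Y): not NE [P1→B gives 11>2; P2→Q gives 8>2; P3→Z gives 8>1]
(A,P,Z): not NE [P1→C gives 7>3; P2→Q gives 8>7]
(A,P,W): not NE [P1→B gives 9>6; P3→Z gives 8>4]
(A,Q,X): not NE [P1→C gives 9>3; P2→P gives 8>7; P3→Z gives 9>1]
(A,Q,Y): not NE [P1→B gives 7>3; P3→Z gives 9>6]
(A,Q,Z): not NE [P1→B gives 9>2]
(A,Q,W): not NE [P3→Z gives 9>3]
(B,P,X): not NE [P1→A gives 9>6; P3→Y gives 8>7]
(B,P,Y): NE
(B,P,Z): not NE [P1→C gives 7>0; P3→Y gives 8>6]
(B,P,W): not NE [P2→Q gives 9>4; P3→Y gives 8>2]
(B,Q,X): not NE [P1→C gives 9>6; P2→P gives 8>2]
(B,Q,Y): not NE [P2→P gives 6>0]
(B,Q,Z): not NE [P2→P gives 8>6; P3→Y gives 9>4]
(B,Q,W): not NE [P1→A gives 5>3; P3→Y gives 9>1]
(C,P,X): not NE [P1→A gives 9>1; P2→Q gives 3>1; P3→W gives 8>7]
(C,P,Y): not NE [P1→B gives 11>9; P2→Q gives 8>6; P3→W gives 8>0]
(C,P,Z): not NE [P3→W gives 8>2]
(C,P,W): not NE [P1→B gives 9>0; P2→Q gives 6>1]
(C,Q,X): not NE [P3→Y gives 9>7]
(C,Q,Y): not NE [P1→B gives 7>2]
(C,Q,Z): not NE [P1→B gives 9>6; P3→Y gives 9>0]
(C,Q,W): not NE [P1→A gives 5>0; P3→Y gives 9>7]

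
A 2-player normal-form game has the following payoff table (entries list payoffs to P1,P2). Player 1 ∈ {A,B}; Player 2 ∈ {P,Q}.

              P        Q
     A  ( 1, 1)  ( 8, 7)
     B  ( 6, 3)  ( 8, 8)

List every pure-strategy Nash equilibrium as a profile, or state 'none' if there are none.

(A,P): not NE [P1→B gives 6>1; P2→Q gives 7>1]
(A,Q): NE
(B,P): not NE [P2→Q gives 8>3]
(B,Q): NE

NE set: (A,Q), (B,Q)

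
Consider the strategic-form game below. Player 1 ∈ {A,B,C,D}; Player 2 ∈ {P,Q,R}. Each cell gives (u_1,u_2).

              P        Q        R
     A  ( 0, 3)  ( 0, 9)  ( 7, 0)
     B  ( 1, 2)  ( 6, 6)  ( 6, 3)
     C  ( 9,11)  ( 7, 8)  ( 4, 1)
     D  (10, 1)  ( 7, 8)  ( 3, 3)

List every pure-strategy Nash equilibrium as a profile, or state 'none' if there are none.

(A,P): not NE [P1→D gives 10>0; P2→Q gives 9>3]
(A,Q): not NE [P1→D gives 7>0]
(A,R): not NE [P2→Q gives 9>0]
(B,P): not NE [P1→D gives 10>1; P2→Q gives 6>2]
(B,Q): not NE [P1→D gives 7>6]
(B,R): not NE [P1→A gives 7>6; P2→Q gives 6>3]
(C,P): not NE [P1→D gives 10>9]
(C,Q): not NE [P2→P gives 11>8]
(C,R): not NE [P1→A gives 7>4; P2→P gives 11>1]
(D,P): not NE [P2→Q gives 8>1]
(D,Q): NE
(D,R): not NE [P1→A gives 7>3; P2→Q gives 8>3]

PSNE = {(D,Q)}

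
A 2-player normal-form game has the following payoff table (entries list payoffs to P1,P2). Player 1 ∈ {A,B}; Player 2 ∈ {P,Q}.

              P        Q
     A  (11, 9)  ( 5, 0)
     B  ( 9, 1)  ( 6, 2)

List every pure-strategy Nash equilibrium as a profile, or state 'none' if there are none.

(A,P): NE
(A,Q): not NE [P1→B gives 6>5; P2→P gives 9>0]
(B,P): not NE [P1→A gives 11>9; P2→Q gives 2>1]
(B,Q): NE

PSNE = {(A,P), (B,Q)}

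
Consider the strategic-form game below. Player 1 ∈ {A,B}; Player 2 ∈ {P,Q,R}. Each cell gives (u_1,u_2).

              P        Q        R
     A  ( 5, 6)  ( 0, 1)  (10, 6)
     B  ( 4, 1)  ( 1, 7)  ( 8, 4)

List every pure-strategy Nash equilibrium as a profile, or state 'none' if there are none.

PSNE = {(A,P), (A,R), (B,Q)}

(A,P): NE
(A,Q): not NE [P1→B gives 1>0; P2→R gives 6>1]
(A,R): NE
(B,P): not NE [P1→A gives 5>4; P2→Q gives 7>1]
(B,Q): NE
(B,R): not NE [P1→A gives 10>8; P2→Q gives 7>4]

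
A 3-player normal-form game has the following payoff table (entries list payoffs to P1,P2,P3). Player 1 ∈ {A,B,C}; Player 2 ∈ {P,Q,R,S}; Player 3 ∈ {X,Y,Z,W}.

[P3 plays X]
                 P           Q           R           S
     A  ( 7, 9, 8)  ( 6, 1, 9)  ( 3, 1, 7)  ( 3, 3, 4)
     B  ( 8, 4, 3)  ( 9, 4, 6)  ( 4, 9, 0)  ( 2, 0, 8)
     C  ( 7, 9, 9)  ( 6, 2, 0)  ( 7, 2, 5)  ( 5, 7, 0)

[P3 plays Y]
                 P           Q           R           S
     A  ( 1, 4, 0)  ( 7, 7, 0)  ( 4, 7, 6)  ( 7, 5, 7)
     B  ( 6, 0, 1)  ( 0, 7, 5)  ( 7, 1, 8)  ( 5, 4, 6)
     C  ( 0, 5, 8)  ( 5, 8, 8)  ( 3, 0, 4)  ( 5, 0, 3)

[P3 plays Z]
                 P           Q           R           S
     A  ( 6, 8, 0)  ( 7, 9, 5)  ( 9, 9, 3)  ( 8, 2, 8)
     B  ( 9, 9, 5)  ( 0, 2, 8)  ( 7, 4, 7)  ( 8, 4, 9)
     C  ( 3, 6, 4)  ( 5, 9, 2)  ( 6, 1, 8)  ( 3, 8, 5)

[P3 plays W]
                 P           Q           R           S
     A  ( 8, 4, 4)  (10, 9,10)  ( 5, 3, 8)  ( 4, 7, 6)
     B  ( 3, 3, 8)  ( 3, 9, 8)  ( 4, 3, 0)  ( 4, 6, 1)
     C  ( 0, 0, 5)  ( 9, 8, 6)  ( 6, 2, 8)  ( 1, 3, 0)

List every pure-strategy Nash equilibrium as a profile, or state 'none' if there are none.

Nash profiles: (A,Q,W)

(A,P,X): not NE [P1→B gives 8>7]
(A,P,Y): not NE [P1→B gives 6>1; P2→R gives 7>4; P3→X gives 8>0]
(A,P,Z): not NE [P1→B gives 9>6; P2→R gives 9>8; P3→X gives 8>0]
(A,P,W): not NE [P2→Q gives 9>4; P3→X gives 8>4]
(A,Q,X): not NE [P1→B gives 9>6; P2→P gives 9>1; P3→W gives 10>9]
(A,Q,Y): not NE [P3→W gives 10>0]
(A,Q,Z): not NE [P3→W gives 10>5]
(A,Q,W): NE
(A,R,X): not NE [P1→C gives 7>3; P2→P gives 9>1; P3→W gives 8>7]
(A,R,Y): not NE [P1→B gives 7>4; P3→W gives 8>6]
(A,R,Z): not NE [P3→W gives 8>3]
(A,R,W): not NE [P1→C gives 6>5; P2→Q gives 9>3]
(A,S,X): not NE [P1→C gives 5>3; P2→P gives 9>3; P3→Z gives 8>4]
(A,S,Y): not NE [P2→R gives 7>5; P3→Z gives 8>7]
(A,S,Z): not NE [P2→R gives 9>2]
(A,S,W): not NE [P2→Q gives 9>7; P3→Z gives 8>6]
(B,P,X): not NE [P2→R gives 9>4; P3→W gives 8>3]
(B,P,Y): not NE [P2→Q gives 7>0; P3→W gives 8>1]
(B,P,Z): not NE [P3→W gives 8>5]
(B,P,W): not NE [P1→A gives 8>3; P2→Q gives 9>3]
(B,Q,X): not NE [P2→R gives 9>4; P3→W gives 8>6]
(B,Q,Y): not NE [P1→A gives 7>0; P3→W gives 8>5]
(B,Q,Z): not NE [P1→A gives 7>0; P2→P gives 9>2]
(B,Q,W): not NE [P1→A gives 10>3]
(B,R,X): not NE [P1→C gives 7>4; P3→Y gives 8>0]
(B,R,Y): not NE [P2→Q gives 7>1]
(B,R,Z): not NE [P1→A gives 9>7; P2→P gives 9>4; P3→Y gives 8>7]
(B,R,W): not NE [P1→C gives 6>4; P2→Q gives 9>3; P3→Y gives 8>0]
(B,S,X): not NE [P1→C gives 5>2; P2→R gives 9>0; P3→Z gives 9>8]
(B,S,Y): not NE [P1→A gives 7>5; P2→Q gives 7>4; P3→Z gives 9>6]
(B,S,Z): not NE [P2→P gives 9>4]
(B,S,W): not NE [P2→Q gives 9>6; P3→Z gives 9>1]
(C,P,X): not NE [P1→B gives 8>7]
(C,P,Y): not NE [P1→B gives 6>0; P2→Q gives 8>5; P3→X gives 9>8]
(C,P,Z): not NE [P1→B gives 9>3; P2→Q gives 9>6; P3→X gives 9>4]
(C,P,W): not NE [P1→A gives 8>0; P2→Q gives 8>0; P3→X gives 9>5]
(C,Q,X): not NE [P1→B gives 9>6; P2→P gives 9>2; P3→Y gives 8>0]
(C,Q,Y): not NE [P1→A gives 7>5]
(C,Q,Z): not NE [P1→A gives 7>5; P3→Y gives 8>2]
(C,Q,W): not NE [P1→A gives 10>9; P3→Y gives 8>6]
(C,R,X): not NE [P2→P gives 9>2; P3→W gives 8>5]
(C,R,Y): not NE [P1→B gives 7>3; P2→Q gives 8>0; P3→W gives 8>4]
(C,R,Z): not NE [P1→A gives 9>6; P2→Q gives 9>1]
(C,R,W): not NE [P2→Q gives 8>2]
(C,S,X): not NE [P2→P gives 9>7; P3→Z gives 5>0]
(C,S,Y): not NE [P1→A gives 7>5; P2→Q gives 8>0; P3→Z gives 5>3]
(C,S,Z): not NE [P1→B gives 8>3; P2→Q gives 9>8]
(C,S,W): not NE [P1→B gives 4>1; P2→Q gives 8>3; P3→Z gives 5>0]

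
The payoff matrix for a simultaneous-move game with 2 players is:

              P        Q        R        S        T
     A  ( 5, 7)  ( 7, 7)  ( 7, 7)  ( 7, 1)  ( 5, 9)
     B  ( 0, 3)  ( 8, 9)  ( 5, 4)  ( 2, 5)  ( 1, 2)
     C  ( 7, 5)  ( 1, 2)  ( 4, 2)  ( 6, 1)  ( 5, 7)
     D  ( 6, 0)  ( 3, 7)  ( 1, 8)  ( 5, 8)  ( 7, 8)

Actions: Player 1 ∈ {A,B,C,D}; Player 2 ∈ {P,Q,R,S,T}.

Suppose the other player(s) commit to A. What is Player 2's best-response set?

argmax u_2 = {T}

u_2(P vs A) = 7
u_2(Q vs A) = 7
u_2(R vs A) = 7
u_2(S vs A) = 1
u_2(T vs A) = 9
max payoff 9 at {T}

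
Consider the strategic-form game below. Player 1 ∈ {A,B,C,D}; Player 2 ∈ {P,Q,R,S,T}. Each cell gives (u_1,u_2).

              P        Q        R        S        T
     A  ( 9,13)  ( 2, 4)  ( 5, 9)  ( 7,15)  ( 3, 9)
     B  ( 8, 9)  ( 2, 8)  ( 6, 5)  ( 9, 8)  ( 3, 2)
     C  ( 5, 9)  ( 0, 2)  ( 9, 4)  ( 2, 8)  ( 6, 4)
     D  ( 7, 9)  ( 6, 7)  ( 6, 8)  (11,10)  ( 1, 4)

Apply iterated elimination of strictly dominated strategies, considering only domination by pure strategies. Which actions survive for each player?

Survivors P1:{A,B,D} P2:{P,S}

P2 drop Q (P beats it: A:13>4 B:9>8 C:9>2 D:9>7)
P2 drop R (P beats it: A:13>9 B:9>5 C:9>4 D:9>8)
P2 drop T (P beats it: A:13>9 B:9>2 C:9>4 D:9>4)
P1 drop C (A beats it: P:9>5 S:7>2)
P1→{A,B,D} P2→{P,S}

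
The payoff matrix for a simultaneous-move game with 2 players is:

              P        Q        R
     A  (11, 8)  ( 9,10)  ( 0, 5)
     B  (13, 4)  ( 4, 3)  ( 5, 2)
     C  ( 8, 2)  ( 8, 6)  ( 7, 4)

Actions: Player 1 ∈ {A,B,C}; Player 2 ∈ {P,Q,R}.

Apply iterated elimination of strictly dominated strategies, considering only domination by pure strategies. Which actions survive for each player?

Remaining: P1:{A,B} P2:{P,Q}

P2 drop R (Q beats it: A:10>5 B:3>2 C:6>4)
P1 drop C (A beats it: P:11>8 Q:9>8)
P1→{A,B} P2→{P,Q}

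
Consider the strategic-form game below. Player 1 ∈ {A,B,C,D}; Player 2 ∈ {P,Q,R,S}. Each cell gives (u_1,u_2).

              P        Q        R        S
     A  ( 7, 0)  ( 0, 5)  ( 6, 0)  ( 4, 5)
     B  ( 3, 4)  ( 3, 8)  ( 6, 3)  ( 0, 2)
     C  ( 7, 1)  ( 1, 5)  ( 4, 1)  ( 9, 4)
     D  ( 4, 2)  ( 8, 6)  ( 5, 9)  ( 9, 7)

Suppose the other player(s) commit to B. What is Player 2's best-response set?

argmax u_2 = {Q}

u_2(P vs B) = 4
u_2(Q vs B) = 8
u_2(R vs B) = 3
u_2(S vs B) = 2
max payoff 8 at {Q}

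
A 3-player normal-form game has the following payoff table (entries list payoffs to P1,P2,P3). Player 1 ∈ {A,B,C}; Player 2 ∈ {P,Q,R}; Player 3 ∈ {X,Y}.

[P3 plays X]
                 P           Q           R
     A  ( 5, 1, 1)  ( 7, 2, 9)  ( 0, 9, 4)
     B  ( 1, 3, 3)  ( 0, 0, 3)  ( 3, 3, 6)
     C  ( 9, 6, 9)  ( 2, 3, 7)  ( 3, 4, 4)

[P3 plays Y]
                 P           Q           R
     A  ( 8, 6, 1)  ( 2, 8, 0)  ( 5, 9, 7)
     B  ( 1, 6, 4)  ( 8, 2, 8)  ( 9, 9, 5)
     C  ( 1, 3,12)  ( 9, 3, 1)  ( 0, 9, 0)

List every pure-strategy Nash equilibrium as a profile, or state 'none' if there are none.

PSNE = {(B,R,X)}

(A,P,X): not NE [P1→C gives 9>5; P2→R gives 9>1]
(A,P,Y): not NE [P2→R gives 9>6]
(A,Q,X): not NE [P2→R gives 9>2]
(A,Q,Y): not NE [P1→C gives 9>2; P2→R gives 9>8; P3→X gives 9>0]
(A,R,X): not NE [P1→C gives 3>0; P3→Y gives 7>4]
(A,R,Y): not NE [P1→B gives 9>5]
(B,P,X): not NE [P1→C gives 9>1; P3→Y gives 4>3]
(B,P,Y): not NE [P1→A gives 8>1; P2→R gives 9>6]
(B,Q,X): not NE [P1→A gives 7>0; P2→R gives 3>0; P3→Y gives 8>3]
(B,Q,Y): not NE [P1→C gives 9>8; P2→R gives 9>2]
(B,R,X): NE
(B,R,Y): not NE [P3→X gives 6>5]
(C,P,X): not NE [P3→Y gives 12>9]
(C,P,Y): not NE [P1→A gives 8>1; P2→R gives 9>3]
(C,Q,X): not NE [P1→A gives 7>2; P2→P gives 6>3]
(C,Q,Y): not NE [P2→R gives 9>3; P3→X gives 7>1]
(C,R,X): not NE [P2→P gives 6>4]
(C,R,Y): not NE [P1→B gives 9>0; P3→X gives 4>0]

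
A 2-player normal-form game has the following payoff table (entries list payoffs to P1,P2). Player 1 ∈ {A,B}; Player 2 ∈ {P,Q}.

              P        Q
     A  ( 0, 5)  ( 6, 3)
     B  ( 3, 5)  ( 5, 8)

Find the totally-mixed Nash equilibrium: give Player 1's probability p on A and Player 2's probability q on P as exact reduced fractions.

P1 indiff ⇒ q·0+(1-q)·6 = q·3+(1-q)·5 ⇒ q(-3) = (1-q)(-1) ⇒ q = 1/4
P2 indiff ⇒ p·5+(1-p)·5 = p·3+(1-p)·8 ⇒ p(2) = (1-p)(3) ⇒ p = 3/5

P1 mixes 3/5 on A; P2 mixes 1/4 on P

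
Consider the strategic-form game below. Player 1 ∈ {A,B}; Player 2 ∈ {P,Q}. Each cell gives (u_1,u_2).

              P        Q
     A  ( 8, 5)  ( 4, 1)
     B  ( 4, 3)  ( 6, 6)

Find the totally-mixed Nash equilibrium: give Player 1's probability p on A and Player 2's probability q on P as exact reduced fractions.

P1 indiff ⇒ q·8+(1-q)·4 = q·4+(1-q)·6 ⇒ q(4) = (1-q)(2) ⇒ q = 1/3
P2 indiff ⇒ p·5+(1-p)·3 = p·1+(1-p)·6 ⇒ p(4) = (1-p)(3) ⇒ p = 3/7

P1 mixes 3/7 on A; P2 mixes 1/3 on P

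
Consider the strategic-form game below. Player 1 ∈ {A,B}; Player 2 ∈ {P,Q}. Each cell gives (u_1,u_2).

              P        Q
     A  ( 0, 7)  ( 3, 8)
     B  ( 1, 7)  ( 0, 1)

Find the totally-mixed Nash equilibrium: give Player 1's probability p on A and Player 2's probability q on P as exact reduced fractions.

P1 indiff ⇒ q·0+(1-q)·3 = q·1+(1-q)·0 ⇒ q(-1) = (1-q)(-3) ⇒ q = 3/4
P2 indiff ⇒ p·7+(1-p)·7 = p·8+(1-p)·1 ⇒ p(-1) = (1-p)(-6) ⇒ p = 6/7

p=6/7, q=3/4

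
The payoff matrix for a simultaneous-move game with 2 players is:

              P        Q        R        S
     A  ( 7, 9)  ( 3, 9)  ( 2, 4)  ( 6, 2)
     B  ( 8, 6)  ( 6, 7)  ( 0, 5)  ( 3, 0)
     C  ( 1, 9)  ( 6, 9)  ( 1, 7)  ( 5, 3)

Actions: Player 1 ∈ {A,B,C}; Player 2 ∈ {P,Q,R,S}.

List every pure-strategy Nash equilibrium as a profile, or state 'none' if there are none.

NE set: (B,Q), (C,Q)

(A,P): not NE [P1→B gives 8>7]
(A,Q): not NE [P1→C gives 6>3]
(A,R): not NE [P2→Q gives 9>4]
(A,S): not NE [P2→Q gives 9>2]
(B,P): not NE [P2→Q gives 7>6]
(B,Q): NE
(B,R): not NE [P1→A gives 2>0; P2→Q gives 7>5]
(B,S): not NE [P1→A gives 6>3; P2→Q gives 7>0]
(C,P): not NE [P1→B gives 8>1]
(C,Q): NE
(C,R): not NE [P1→A gives 2>1; P2→Q gives 9>7]
(C,S): not NE [P1→A gives 6>5; P2→Q gives 9>3]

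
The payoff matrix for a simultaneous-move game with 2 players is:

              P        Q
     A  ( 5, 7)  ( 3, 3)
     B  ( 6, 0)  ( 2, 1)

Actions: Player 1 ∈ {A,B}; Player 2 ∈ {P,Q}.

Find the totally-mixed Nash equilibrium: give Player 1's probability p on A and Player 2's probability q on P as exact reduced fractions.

P1 indiff ⇒ q·5+(1-q)·3 = q·6+(1-q)·2 ⇒ q(-1) = (1-q)(-1) ⇒ q = 1/2
P2 indiff ⇒ p·7+(1-p)·0 = p·3+(1-p)·1 ⇒ p(4) = (1-p)(1) ⇒ p = 1/5

(p,q) = (1/5, 1/2)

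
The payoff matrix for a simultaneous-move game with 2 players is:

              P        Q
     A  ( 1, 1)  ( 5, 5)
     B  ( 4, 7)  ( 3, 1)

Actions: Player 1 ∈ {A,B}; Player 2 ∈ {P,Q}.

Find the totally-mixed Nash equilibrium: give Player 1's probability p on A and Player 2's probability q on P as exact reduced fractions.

P1 indiff ⇒ q·1+(1-q)·5 = q·4+(1-q)·3 ⇒ q(-3) = (1-q)(-2) ⇒ q = 2/5
P2 indiff ⇒ p·1+(1-p)·7 = p·5+(1-p)·1 ⇒ p(-4) = (1-p)(-6) ⇒ p = 3/5

p=3/5, q=2/5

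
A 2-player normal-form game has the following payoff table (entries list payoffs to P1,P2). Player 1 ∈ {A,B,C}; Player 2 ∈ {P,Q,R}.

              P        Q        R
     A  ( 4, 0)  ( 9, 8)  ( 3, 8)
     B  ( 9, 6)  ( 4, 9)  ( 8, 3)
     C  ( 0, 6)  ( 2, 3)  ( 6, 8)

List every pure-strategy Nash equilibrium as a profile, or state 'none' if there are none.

PSNE = {(A,Q)}

(A,P): not NE [P1→B gives 9>4; P2→R gives 8>0]
(A,Q): NE
(A,R): not NE [P1→B gives 8>3]
(B,P): not NE [P2→Q gives 9>6]
(B,Q): not NE [P1→A gives 9>4]
(B,R): not NE [P2→Q gives 9>3]
(C,P): not NE [P1→B gives 9>0; P2→R gives 8>6]
(C,Q): not NE [P1→A gives 9>2; P2→R gives 8>3]
(C,R): not NE [P1→B gives 8>6]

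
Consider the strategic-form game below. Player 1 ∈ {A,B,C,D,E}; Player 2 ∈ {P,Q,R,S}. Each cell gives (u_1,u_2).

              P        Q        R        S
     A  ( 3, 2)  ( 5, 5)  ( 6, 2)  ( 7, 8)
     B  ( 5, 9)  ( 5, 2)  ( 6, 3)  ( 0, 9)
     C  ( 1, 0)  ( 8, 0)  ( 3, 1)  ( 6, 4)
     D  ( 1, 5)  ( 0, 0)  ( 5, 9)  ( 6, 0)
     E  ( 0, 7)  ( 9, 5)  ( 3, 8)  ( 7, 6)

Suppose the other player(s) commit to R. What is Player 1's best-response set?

u_1(A vs R) = 6
u_1(B vs R) = 6
u_1(C vs R) = 3
u_1(D vs R) = 5
u_1(E vs R) = 3
max payoff 6 at {A,B}

P1 best: {A,B}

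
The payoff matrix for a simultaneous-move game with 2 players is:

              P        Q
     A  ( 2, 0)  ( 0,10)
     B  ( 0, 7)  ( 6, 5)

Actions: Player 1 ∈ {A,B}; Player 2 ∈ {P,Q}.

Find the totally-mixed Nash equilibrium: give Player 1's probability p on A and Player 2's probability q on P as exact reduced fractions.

P1 indiff ⇒ q·2+(1-q)·0 = q·0+(1-q)·6 ⇒ q(2) = (1-q)(6) ⇒ q = 3/4
P2 indiff ⇒ p·0+(1-p)·7 = p·10+(1-p)·5 ⇒ p(-10) = (1-p)(-2) ⇒ p = 1/6

p=1/6, q=3/4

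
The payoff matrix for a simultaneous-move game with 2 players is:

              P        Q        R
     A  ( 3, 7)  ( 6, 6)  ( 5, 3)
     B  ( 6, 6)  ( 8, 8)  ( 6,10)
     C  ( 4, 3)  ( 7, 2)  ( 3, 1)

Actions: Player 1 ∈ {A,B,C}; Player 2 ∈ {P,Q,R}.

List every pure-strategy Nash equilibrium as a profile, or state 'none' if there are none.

PSNE = {(B,R)}

(A,P): not NE [P1→B gives 6>3]
(A,Q): not NE [P1→B gives 8>6; P2→P gives 7>6]
(A,R): not NE [P1→B gives 6>5; P2→P gives 7>3]
(B,P): not NE [P2→R gives 10>6]
(B,Q): not NE [P2→R gives 10>8]
(B,R): NE
(C,P): not NE [P1→B gives 6>4]
(C,Q): not NE [P1→B gives 8>7; P2→P gives 3>2]
(C,R): not NE [P1→B gives 6>3; P2→P gives 3>1]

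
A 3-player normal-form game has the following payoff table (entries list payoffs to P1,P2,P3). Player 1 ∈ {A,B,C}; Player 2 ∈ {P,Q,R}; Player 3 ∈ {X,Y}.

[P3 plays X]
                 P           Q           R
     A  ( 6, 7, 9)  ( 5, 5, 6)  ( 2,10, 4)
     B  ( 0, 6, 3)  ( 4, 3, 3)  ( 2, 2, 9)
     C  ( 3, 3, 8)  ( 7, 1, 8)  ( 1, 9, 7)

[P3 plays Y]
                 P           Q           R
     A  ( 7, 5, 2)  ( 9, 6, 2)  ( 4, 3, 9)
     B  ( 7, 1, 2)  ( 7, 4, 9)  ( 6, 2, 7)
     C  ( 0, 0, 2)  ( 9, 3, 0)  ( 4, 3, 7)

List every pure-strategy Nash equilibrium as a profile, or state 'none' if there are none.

(A,P,X): not NE [P2→R gives 10>7]
(A,P,Y): not NE [P2→Q gives 6>5; P3→X gives 9>2]
(A,Q,X): not NE [P1→C gives 7>5; P2→R gives 10>5]
(A,Q,Y): not NE [P3→X gives 6>2]
(A,R,X): not NE [P3→Y gives 9>4]
(A,R,Y): not NE [P1→B gives 6>4; P2→Q gives 6>3]
(B,P,X): not NE [P1→A gives 6>0]
(B,P,Y): not NE [P2→Q gives 4>1; P3→X gives 3>2]
(B,Q,X): not NE [P1→C gives 7>4; P2→P gives 6>3; P3→Y gives 9>3]
(B,Q,Y): not NE [P1→C gives 9>7]
(B,R,X): not NE [P2→P gives 6>2]
(B,R,Y): not NE [P2→Q gives 4>2; P3→X gives 9>7]
(C,P,X): not NE [P1→A gives 6>3; P2→R gives 9>3]
(C,P,Y): not NE [P1→B gives 7>0; P2→R gives 3>0; P3→X gives 8>2]
(C,Q,X): not NE [P2→R gives 9>1]
(C,Q,Y): not NE [P3→X gives 8>0]
(C,R,X): not NE [P1→B gives 2>1]
(C,R,Y): not NE [P1→B gives 6>4]

No pure NE.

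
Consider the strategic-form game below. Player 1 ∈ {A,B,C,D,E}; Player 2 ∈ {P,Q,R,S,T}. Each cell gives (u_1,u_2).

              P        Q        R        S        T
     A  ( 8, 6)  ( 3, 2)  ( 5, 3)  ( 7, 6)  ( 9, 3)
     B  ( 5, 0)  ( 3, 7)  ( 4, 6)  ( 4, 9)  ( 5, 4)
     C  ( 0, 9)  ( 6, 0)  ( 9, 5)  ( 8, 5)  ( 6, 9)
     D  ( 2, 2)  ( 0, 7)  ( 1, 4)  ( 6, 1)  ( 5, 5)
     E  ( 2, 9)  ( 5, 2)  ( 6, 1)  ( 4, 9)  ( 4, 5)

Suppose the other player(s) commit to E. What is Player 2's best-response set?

P2 best: {P,S}

u_2(P vs E) = 9
u_2(Q vs E) = 2
u_2(R vs E) = 1
u_2(S vs E) = 9
u_2(T vs E) = 5
max payoff 9 at {P,S}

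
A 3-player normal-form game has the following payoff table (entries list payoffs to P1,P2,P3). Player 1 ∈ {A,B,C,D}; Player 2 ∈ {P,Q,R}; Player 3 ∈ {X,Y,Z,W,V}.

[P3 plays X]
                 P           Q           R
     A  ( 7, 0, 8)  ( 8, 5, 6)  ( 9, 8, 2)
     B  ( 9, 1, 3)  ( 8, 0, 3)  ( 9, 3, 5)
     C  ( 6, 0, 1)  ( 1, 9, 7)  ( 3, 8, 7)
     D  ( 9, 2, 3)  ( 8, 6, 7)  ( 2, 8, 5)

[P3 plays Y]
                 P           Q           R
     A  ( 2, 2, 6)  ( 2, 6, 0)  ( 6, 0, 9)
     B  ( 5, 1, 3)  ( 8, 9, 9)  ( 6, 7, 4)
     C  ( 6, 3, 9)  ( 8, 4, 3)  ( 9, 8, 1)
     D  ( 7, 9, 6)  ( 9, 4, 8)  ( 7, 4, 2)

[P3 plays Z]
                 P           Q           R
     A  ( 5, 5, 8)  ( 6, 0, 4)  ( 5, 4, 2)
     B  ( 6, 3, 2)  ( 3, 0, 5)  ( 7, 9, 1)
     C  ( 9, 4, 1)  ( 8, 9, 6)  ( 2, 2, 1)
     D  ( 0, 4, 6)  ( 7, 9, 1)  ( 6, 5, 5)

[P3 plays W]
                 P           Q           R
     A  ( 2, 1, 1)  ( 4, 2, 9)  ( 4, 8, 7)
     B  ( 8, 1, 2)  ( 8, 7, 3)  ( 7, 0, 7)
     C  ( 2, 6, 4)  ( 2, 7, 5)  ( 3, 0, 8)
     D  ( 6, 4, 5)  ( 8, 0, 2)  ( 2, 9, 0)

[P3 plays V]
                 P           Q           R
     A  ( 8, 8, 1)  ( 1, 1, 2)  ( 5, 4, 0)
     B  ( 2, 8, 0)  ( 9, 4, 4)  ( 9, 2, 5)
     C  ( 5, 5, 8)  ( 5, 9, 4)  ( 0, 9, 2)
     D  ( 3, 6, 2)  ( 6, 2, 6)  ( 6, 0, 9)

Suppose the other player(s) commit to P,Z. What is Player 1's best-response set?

u_1(A vs P,Z) = 5
u_1(B vs P,Z) = 6
u_1(C vs P,Z) = 9
u_1(D vs P,Z) = 0
max payoff 9 at {C}

argmax u_1 = {C}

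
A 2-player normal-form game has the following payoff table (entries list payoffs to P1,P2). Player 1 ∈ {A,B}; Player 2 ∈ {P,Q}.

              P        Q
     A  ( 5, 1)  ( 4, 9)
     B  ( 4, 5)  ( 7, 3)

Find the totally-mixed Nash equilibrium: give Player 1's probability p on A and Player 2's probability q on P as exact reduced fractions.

P1 indiff ⇒ q·5+(1-q)·4 = q·4+(1-q)·7 ⇒ q(1) = (1-q)(3) ⇒ q = 3/4
P2 indiff ⇒ p·1+(1-p)·5 = p·9+(1-p)·3 ⇒ p(-8) = (1-p)(-2) ⇒ p = 1/5

(p,q) = (1/5, 3/4)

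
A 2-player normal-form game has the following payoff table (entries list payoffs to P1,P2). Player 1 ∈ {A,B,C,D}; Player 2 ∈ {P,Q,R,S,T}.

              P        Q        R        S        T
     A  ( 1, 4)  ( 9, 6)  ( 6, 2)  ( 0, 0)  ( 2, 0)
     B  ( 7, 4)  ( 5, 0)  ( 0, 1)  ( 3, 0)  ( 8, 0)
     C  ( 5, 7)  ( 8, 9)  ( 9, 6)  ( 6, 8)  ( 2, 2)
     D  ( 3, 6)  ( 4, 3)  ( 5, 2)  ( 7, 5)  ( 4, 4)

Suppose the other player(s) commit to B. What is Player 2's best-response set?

u_2(P vs B) = 4
u_2(Q vs B) = 0
u_2(R vs B) = 1
u_2(S vs B) = 0
u_2(T vs B) = 0
max payoff 4 at {P}

argmax u_2 = {P}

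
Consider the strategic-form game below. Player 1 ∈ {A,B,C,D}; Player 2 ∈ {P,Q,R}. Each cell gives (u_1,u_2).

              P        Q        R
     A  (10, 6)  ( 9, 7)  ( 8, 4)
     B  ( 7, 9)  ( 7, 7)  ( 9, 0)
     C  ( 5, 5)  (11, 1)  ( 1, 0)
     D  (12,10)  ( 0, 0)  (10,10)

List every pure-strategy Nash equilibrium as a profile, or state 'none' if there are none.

(A,P): not NE [P1→D gives 12>10; P2→Q gives 7>6]
(A,Q): not NE [P1→C gives 11>9]
(A,R): not NE [P1→D gives 10>8; P2→Q gives 7>4]
(B,P): not NE [P1→D gives 12>7]
(B,Q): not NE [P1→C gives 11>7; P2→P gives 9>7]
(B,R): not NE [P1→D gives 10>9; P2→P gives 9>0]
(C,P): not NE [P1→D gives 12>5]
(C,Q): not NE [P2→P gives 5>1]
(C,R): not NE [P1→D gives 10>1; P2→P gives 5>0]
(D,P): NE
(D,Q): not NE [P1→C gives 11>0; P2→R gives 10>0]
(D,R): NE

NE set: (D,P), (D,R)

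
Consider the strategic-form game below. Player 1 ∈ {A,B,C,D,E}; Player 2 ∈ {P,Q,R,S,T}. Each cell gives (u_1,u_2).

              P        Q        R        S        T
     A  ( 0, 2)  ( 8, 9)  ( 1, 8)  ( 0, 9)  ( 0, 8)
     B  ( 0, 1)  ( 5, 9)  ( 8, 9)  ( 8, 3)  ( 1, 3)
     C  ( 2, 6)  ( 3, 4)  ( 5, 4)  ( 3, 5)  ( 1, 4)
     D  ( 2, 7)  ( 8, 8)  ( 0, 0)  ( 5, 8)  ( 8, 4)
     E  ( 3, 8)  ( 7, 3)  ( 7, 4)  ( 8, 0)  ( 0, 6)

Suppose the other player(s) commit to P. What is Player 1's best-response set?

argmax u_1 = {E}

u_1(A vs P) = 0
u_1(B vs P) = 0
u_1(C vs P) = 2
u_1(D vs P) = 2
u_1(E vs P) = 3
max payoff 3 at {E}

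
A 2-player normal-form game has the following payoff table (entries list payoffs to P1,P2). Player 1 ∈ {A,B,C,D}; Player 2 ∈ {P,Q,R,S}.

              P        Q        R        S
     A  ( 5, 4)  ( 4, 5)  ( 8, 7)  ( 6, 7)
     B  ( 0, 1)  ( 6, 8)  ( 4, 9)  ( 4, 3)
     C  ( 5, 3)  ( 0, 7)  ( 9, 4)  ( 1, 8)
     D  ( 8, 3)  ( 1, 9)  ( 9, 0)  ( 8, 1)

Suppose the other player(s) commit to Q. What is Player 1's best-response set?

u_1(A vs Q) = 4
u_1(B vs Q) = 6
u_1(C vs Q) = 0
u_1(D vs Q) = 1
max payoff 6 at {B}

BR_1 = {B}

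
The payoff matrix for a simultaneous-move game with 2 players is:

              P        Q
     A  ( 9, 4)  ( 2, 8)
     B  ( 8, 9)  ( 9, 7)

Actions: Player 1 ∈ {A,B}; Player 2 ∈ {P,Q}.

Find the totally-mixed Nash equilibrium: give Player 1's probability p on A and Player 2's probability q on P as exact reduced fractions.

(p,q) = (1/3, 7/8)

P1 indiff ⇒ q·9+(1-q)·2 = q·8+(1-q)·9 ⇒ q(1) = (1-q)(7) ⇒ q = 7/8
P2 indiff ⇒ p·4+(1-p)·9 = p·8+(1-p)·7 ⇒ p(-4) = (1-p)(-2) ⇒ p = 1/3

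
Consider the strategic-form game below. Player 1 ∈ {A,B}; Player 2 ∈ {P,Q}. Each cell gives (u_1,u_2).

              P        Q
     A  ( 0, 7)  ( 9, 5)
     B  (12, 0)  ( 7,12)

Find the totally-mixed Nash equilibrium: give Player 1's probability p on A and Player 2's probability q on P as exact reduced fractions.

(p,q) = (6/7, 1/7)

P1 indiff ⇒ q·0+(1-q)·9 = q·12+(1-q)·7 ⇒ q(-12) = (1-q)(-2) ⇒ q = 1/7
P2 indiff ⇒ p·7+(1-p)·0 = p·5+(1-p)·12 ⇒ p(2) = (1-p)(12) ⇒ p = 6/7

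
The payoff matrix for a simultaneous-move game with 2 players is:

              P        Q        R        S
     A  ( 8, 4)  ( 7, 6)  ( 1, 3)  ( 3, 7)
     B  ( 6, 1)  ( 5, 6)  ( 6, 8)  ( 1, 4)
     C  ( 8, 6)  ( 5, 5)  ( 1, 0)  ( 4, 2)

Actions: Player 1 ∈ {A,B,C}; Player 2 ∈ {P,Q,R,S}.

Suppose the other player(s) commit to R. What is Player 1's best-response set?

u_1(A vs R) = 1
u_1(B vs R) = 6
u_1(C vs R) = 1
max payoff 6 at {B}

P1 best: {B}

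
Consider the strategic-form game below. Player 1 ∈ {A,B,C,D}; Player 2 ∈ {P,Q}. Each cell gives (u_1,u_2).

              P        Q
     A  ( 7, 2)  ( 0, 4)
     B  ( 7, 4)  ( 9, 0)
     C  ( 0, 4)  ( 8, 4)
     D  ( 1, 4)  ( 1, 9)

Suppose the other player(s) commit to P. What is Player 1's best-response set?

u_1(A vs P) = 7
u_1(B vs P) = 7
u_1(C vs P) = 0
u_1(D vs P) = 1
max payoff 7 at {A,B}

P1 best: {A,B}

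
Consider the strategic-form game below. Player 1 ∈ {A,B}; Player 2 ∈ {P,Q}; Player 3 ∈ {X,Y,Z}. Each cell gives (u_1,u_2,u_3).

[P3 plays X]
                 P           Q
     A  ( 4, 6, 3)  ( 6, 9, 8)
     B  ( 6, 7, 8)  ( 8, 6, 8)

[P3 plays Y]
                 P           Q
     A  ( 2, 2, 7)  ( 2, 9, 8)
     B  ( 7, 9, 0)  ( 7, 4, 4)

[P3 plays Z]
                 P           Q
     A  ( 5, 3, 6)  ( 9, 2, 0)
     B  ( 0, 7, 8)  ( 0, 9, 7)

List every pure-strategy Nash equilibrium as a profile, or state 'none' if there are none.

(A,P,X): not NE [P1→B gives 6>4; P2→Q gives 9>6; P3→Y gives 7>3]
(A,P,Y): not NE [P1→B gives 7>2; P2→Q gives 9>2]
(A,P,Z): not NE [P3→Y gives 7>6]
(A,Q,X): not NE [P1→B gives 8>6]
(A,Q,Y): not NE [P1→B gives 7>2]
(A,Q,Z): not NE [P2→P gives 3>2; P3→Y gives 8>0]
(B,P,X): NE
(B,P,Y): not NE [P3→Z gives 8>0]
(B,P,Z): not NE [P1→A gives 5>0; P2→Q gives 9>7]
(B,Q,X): not NE [P2→P gives 7>6]
(B,Q,Y): not NE [P2→P gives 9>4; P3→X gives 8>4]
(B,Q,Z): not NE [P1→A gives 9>0; P3→X gives 8>7]

NE set: (B,P,X)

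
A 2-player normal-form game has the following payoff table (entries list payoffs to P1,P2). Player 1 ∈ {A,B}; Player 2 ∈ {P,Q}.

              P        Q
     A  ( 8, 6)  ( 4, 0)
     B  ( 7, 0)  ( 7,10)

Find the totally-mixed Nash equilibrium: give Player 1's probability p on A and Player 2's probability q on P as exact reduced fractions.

p=5/8, q=3/4

P1 indiff ⇒ q·8+(1-q)·4 = q·7+(1-q)·7 ⇒ q(1) = (1-q)(3) ⇒ q = 3/4
P2 indiff ⇒ p·6+(1-p)·0 = p·0+(1-p)·10 ⇒ p(6) = (1-p)(10) ⇒ p = 5/8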